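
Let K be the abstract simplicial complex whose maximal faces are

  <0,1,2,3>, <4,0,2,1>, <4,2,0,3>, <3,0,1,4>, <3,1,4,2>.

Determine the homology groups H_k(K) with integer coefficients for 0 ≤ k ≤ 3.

K has 5 vertices, 10 edges, 10 triangles, 5 3-simplices.
rank ∂_0 = 0, rank ∂_1 = 4 ⇒ b_0 = 5 − 0 − 4 = 1; all invariant factors of ∂_1 are 1 so no torsion. So H_0 ≅ Z.
rank ∂_1 = 4, rank ∂_2 = 6 ⇒ b_1 = 10 − 4 − 6 = 0; all invariant factors of ∂_2 are 1 so no torsion. So H_1 ≅ 0.
rank ∂_2 = 6, rank ∂_3 = 4 ⇒ b_2 = 10 − 6 − 4 = 0; all invariant factors of ∂_3 are 1 so no torsion. So H_2 ≅ 0.
rank ∂_3 = 4, rank ∂_4 = 0 ⇒ b_3 = 5 − 4 − 0 = 1. So H_3 ≅ Z.

H_0 = Z,  H_1 = 0,  H_2 = 0,  H_3 = Z.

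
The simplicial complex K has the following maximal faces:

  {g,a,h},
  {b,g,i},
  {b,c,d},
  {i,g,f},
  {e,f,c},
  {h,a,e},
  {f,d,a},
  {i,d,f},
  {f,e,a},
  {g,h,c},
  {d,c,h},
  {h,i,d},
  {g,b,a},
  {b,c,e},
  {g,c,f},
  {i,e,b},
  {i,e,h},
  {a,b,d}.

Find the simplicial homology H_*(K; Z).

H_0 = Z,  H_1 = Z^2,  H_2 = Z.

Take the total order a < b < c < d < e < f < g < h < i on the vertex set. Then K (dimension 2) consists of the simplices:

  0-simplices (9): a, b, c, d, e, f, g, h, i
  1-simplices (27): ab, ad, ae, af, ag, ah, bc, bd, be, bg, bi, cd, ce, cf, cg, ch, df, dh, di, ef, eh, ei, fg, fi, gh, gi, hi
  2-simplices (18): abd, abg, adf, aef, aeh, agh, bcd, bce, bei, bgi, cdh, cef, cfg, cgh, dfi, dhi, ehi, fgi

giving chain groups C_0 ≅ Z^9, C_1 ≅ Z^27, C_2 ≅ Z^18.

∂_1: C_1 → C_0 sends each edge [p,q] (with p < q) to q − p.
The resulting 9×27 matrix has rank 8, and its Smith normal form has invariant factors (1,1,1,1,1,1,1,1).

The boundary map ∂_2: C_2 → C_1 acts by ∂[p,q,r] = [q,r] − [p,r] + [p,q]. For instance
  ∂fgi = gi − fi + fg,
  ∂cgh = gh − ch + cg.
The resulting 27×18 matrix has rank 17, and its Smith normal form has invariant factors (1,1,1,1,1,1,1,1,1,1,1,1,1,1,1,1,1).

Computing H_k = (kernel of ∂_k) / (image of ∂_{k+1}):

  H_0: rank C_0 − rank ∂_1 = 9 − 8 = 1, and the invariant factors of ∂_1 are all 1, so H_0 = Z.
  H_1: rank ker ∂_1 − rank ∂_2 = (27 − 8) − 17 = 2, and the invariant factors of ∂_2 are all 1, so H_1 = Z^2.
  H_2: rank ker ∂_2 − rank ∂_3 = (18 − 17) − 0 = 1, and there is no ∂_3, so H_2 = Z.

(K is a triangulation of the torus T^2.)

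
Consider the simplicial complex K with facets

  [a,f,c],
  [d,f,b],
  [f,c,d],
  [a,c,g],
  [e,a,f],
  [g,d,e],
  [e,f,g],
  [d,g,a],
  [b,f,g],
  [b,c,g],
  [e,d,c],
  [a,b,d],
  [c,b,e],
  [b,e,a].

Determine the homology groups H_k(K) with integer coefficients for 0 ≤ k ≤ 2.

K has 7 vertices, 21 edges, 14 triangles.
rank ∂_0 = 0, rank ∂_1 = 6 ⇒ b_0 = 7 − 0 − 6 = 1; all invariant factors of ∂_1 are 1 so no torsion. So H_0 ≅ Z.
rank ∂_1 = 6, rank ∂_2 = 13 ⇒ b_1 = 21 − 6 − 13 = 2; all invariant factors of ∂_2 are 1 so no torsion. So H_1 ≅ Z^2.
rank ∂_2 = 13, rank ∂_3 = 0 ⇒ b_2 = 14 − 13 − 0 = 1. So H_2 ≅ Z.

H_0 = Z,  H_1 = Z^2,  H_2 = Z.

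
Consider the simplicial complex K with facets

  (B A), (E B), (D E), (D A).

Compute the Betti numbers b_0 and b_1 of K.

b_0 = 1, b_1 = 1.

We work with the vertex ordering A < B < D < E. The simplices of K, each written with vertices in increasing order, are:

  0-simplices (4): A, B, D, E
  1-simplices (4): AB, AD, BE, DE

so the chain groups are C_0 ≅ Z^4, C_1 ≅ Z^4.

∂_1: C_1 → C_0 maps an edge to its endpoints' difference, ∂[p,q] = q − p. For instance
  ∂BE = E − B.
The resulting 4×4 matrix has rank 3, and its Smith normal form has invariant factors (1,1,1).

Now H_k = ker ∂_k / im ∂_{k+1}, so:

  H_0: rank C_0 − rank ∂_1 = 4 − 3 = 1, and the invariant factors of ∂_1 are all 1, so H_0 = Z.
  H_1: rank ker ∂_1 − rank ∂_2 = (4 − 3) − 0 = 1, and there is no ∂_2, so H_1 = Z.

Hence the Betti numbers are b_0 = 1, b_1 = 1.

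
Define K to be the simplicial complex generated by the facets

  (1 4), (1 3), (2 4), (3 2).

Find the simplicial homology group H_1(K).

H_1 = Z.

We work with the vertex ordering 1 < 2 < 3 < 4. The simplices of K, each written with vertices in increasing order, are:

  0-simplices (4): [1], [2], [3], [4]
  1-simplices (4): [1,3], [1,4], [2,3], [2,4]

giving chain groups C_0 ≅ Z^4, C_1 ≅ Z^4.

The boundary map ∂_1: C_1 → C_0 maps an edge to its endpoints' difference, ∂[p,q] = q − p.
The 4×4 boundary matrix has rank 3 and Smith normal form diag(1,1,1).

Computing H_k = (kernel of ∂_k) / (image of ∂_{k+1}):

  H_1: rank ker ∂_1 − rank ∂_2 = (4 − 3) − 0 = 1, and there is no ∂_2, so H_1 = Z.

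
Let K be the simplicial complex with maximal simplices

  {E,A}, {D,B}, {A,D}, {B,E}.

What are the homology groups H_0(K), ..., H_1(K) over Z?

H_0 = Z,  H_1 = Z.

Take the total order A < B < D < E on the vertex set. Then K (dimension 1) consists of the simplices:

  0-simplices (4): A, B, D, E
  1-simplices (4): AD, AE, BD, BE

so the chain groups are C_0 ≅ Z^4, C_1 ≅ Z^4.

The boundary map ∂_1: C_1 → C_0 is given by ∂[p,q] = [q] − [p].
This gives a 4×4 integer matrix of rank 3; reducing to Smith normal form yields diagonal entries (1,1,1).

From H_k ≅ ker(∂_k) / im(∂_{k+1}) we obtain:

  H_0: rank C_0 − rank ∂_1 = 4 − 3 = 1, and the invariant factors of ∂_1 are all 1, so H_0 ≅ Z.
  H_1: rank ker ∂_1 − rank ∂_2 = (4 − 3) − 0 = 1, and there is no ∂_2, so H_1 ≅ Z.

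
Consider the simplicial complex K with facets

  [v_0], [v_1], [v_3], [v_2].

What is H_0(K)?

H_0 = Z^4.

We work with the vertex ordering v_0 < v_1 < v_2 < v_3. The simplices of K, each written with vertices in increasing order, are:

  0-simplices (4): [v_0], [v_1], [v_2], [v_3]

so the chain groups are C_0 ≅ Z^4.

From H_k ≅ ker(∂_k) / im(∂_{k+1}) we obtain:

  H_0: rank C_0 − rank ∂_1 = 4 − 0 = 4, and there is no ∂_1, so H_0 ≅ Z^4.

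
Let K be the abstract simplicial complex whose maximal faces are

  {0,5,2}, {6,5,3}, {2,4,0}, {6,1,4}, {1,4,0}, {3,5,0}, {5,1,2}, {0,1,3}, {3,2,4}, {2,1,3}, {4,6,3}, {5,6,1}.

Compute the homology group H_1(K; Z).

Fix the vertex order 0 < 1 < 2 < 3 < 4 < 5 < 6 and write every simplex with vertices in increasing order. Then dim K = 2 and the simplices of K are:

  0-simplices (7): [0], [1], [2], [3], [4], [5], [6]
  1-simplices (18): [0,1], [0,2], [0,3], [0,4], [0,5], [1,2], [1,3], [1,4], [1,5], [1,6], [2,3], [2,4], [2,5], [3,4], [3,5], [3,6], [4,6], [5,6]
  2-simplices (12): [0,1,3], [0,1,4], [0,2,4], [0,2,5], [0,3,5], [1,2,3], [1,2,5], [1,4,6], [1,5,6], [2,3,4], [3,4,6], [3,5,6]

giving chain groups C_0 ≅ Z^7, C_1 ≅ Z^18, C_2 ≅ Z^12.

The boundary map ∂_1: C_1 → C_0 sends each edge [p,q] (with p < q) to q − p. For instance
  ∂[0,4] = [4] − [0].
The 7×18 boundary matrix has rank 6 and Smith normal form diag(1,1,1,1,1,1).

The boundary map ∂_2: C_2 → C_1 acts by ∂[p,q,r] = [q,r] − [p,r] + [p,q]. For instance
  ∂[0,2,5] = [2,5] − [0,5] + [0,2],
  ∂[0,1,3] = [1,3] − [0,3] + [0,1].
This gives a 18×12 integer matrix of rank 12; reducing to Smith normal form yields diagonal entries (1,1,1,1,1,1,1,1,1,1,1,2).

Reading off H_k = ker ∂_k / im ∂_{k+1}:

  H_1: rank ker ∂_1 − rank ∂_2 = (18 − 6) − 12 = 0, and ∂_2 has invariant factor 2 > 1, so H_1 ≅ Z/2.

(K is a triangulation of the real projective plane RP^2.)

H_1 = Z/2.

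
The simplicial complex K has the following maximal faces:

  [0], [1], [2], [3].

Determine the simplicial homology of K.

Order the vertices as 0 < 1 < 2 < 3. Listing each simplex with vertices in this order, K has dimension 0 with simplices:

  0-simplices (4): [0], [1], [2], [3]

Hence C_0 ≅ Z^4.

From H_k ≅ ker(∂_k) / im(∂_{k+1}) we obtain:

  H_0: rank C_0 − rank ∂_1 = 4 − 0 = 4, and there is no ∂_1, so H_0 ≅ Z^4.

H_0 ≅ Z^4.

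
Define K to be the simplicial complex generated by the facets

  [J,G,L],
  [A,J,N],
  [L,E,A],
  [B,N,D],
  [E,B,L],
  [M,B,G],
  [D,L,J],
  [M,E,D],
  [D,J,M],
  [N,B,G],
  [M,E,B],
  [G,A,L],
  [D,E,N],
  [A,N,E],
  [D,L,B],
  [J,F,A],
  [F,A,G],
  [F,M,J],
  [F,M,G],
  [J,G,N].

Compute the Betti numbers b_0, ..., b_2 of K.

We work with the vertex ordering A < B < D < E < F < G < J < L < M < N. The simplices of K, each written with vertices in increasing order, are:

  0-simplices (10): A, B, D, E, F, G, J, L, M, N
  1-simplices (30): AE, AF, AG, AJ, AL, AN, BD, BE, BG, BL, BM, BN, DE, DJ, DL, DM, DN, EL, EM, EN, FG, FJ, FM, GJ, GL, GM, GN, JL, JM, JN
  2-simplices (20): AEL, AEN, AFG, AFJ, AGL, AJN, BDL, BDN, BEL, BEM, BGM, BGN, DEM, DEN, DJL, DJM, FGM, FJM, GJL, GJN

giving chain groups C_0 ≅ Z^10, C_1 ≅ Z^30, C_2 ≅ Z^20.

∂_1: C_1 → C_0 sends each edge [p,q] (with p < q) to q − p.
The resulting 10×30 matrix has rank 9, and its Smith normal form has invariant factors (1,1,1,1,1,1,1,1,1).

The boundary map ∂_2: C_2 → C_1 maps a triangle to the signed sum of its edges. For instance
  ∂GJL = JL − GL + GJ,
  ∂BDN = DN − BN + BD.
This gives a 30×20 integer matrix of rank 20; reducing to Smith normal form yields diagonal entries (1,1,1,1,1,1,1,1,1,1,1,1,1,1,1,1,1,1,1,2).

Computing H_k = (kernel of ∂_k) / (image of ∂_{k+1}):

  H_0: rank C_0 − rank ∂_1 = 10 − 9 = 1, and the invariant factors of ∂_1 are all 1, so H_0 = Z.
  H_1: rank ker ∂_1 − rank ∂_2 = (30 − 9) − 20 = 1, and ∂_2 has invariant factor 2 > 1, so H_1 = Z ⊕ Z/2.
  H_2: rank ker ∂_2 − rank ∂_3 = (20 − 20) − 0 = 0, and there is no ∂_3, so H_2 = 0.

(K is a triangulation of the Klein bottle.)

Hence the Betti numbers are b_0 = 1, b_1 = 1, b_2 = 0.

b_0 = 1, b_1 = 1, b_2 = 0.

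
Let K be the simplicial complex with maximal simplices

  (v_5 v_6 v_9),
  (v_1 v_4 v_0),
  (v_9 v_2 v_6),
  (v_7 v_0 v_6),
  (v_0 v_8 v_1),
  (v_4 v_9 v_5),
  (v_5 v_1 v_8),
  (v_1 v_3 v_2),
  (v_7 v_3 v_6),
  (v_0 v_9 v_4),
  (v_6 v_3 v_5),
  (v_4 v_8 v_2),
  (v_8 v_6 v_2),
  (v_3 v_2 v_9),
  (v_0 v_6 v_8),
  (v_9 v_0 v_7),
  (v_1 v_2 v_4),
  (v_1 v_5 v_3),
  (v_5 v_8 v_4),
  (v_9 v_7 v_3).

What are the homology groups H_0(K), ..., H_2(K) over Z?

Order the vertices as v_0 < v_1 < v_2 < v_3 < v_4 < v_5 < v_6 < v_7 < v_8 < v_9. Listing each simplex with vertices in this order, K has dimension 2 with simplices:

  0-simplices (10): [v_0], [v_1], [v_2], [v_3], [v_4], [v_5], [v_6], [v_7], [v_8], [v_9]
  1-simplices (30): (30 of them)
  2-simplices (20): (20 of them)

so the chain groups are C_0 ≅ Z^10, C_1 ≅ Z^30, C_2 ≅ Z^20.

The boundary map ∂_1: C_1 → C_0 sends each edge [p,q] (with p < q) to q − p. For instance
  ∂[v_0,v_7] = [v_7] − [v_0].
This gives a 10×30 integer matrix of rank 9; reducing to Smith normal form yields diagonal entries (1,1,1,1,1,1,1,1,1).

Boundary ∂_2: C_2 → C_1 acts by ∂[p,q,r] = [q,r] − [p,r] + [p,q]. For instance
  ∂[v_1,v_2,v_3] = [v_2,v_3] − [v_1,v_3] + [v_1,v_2],
  ∂[v_0,v_1,v_8] = [v_1,v_8] − [v_0,v_8] + [v_0,v_1].
The 30×20 boundary matrix has rank 20 and Smith normal form diag(1,1,1,1,1,1,1,1,1,1,1,1,1,1,1,1,1,1,1,2).

Computing H_k = (kernel of ∂_k) / (image of ∂_{k+1}):

  H_0: rank C_0 − rank ∂_1 = 10 − 9 = 1, and the invariant factors of ∂_1 are all 1, so H_0 ≅ Z.
  H_1: rank ker ∂_1 − rank ∂_2 = (30 − 9) − 20 = 1, and ∂_2 has invariant factor 2 > 1, so H_1 ≅ Z ⊕ Z/2Z.
  H_2: rank ker ∂_2 − rank ∂_3 = (20 − 20) − 0 = 0, and there is no ∂_3, so H_2 ≅ 0.

As a check, the Euler characteristic is 10 − 30 + 20 = 0, which agrees with 1 − 1 + 0 = 0.

H_0 ≅ Z,  H_1 ≅ Z ⊕ Z/2Z,  H_2 = 0.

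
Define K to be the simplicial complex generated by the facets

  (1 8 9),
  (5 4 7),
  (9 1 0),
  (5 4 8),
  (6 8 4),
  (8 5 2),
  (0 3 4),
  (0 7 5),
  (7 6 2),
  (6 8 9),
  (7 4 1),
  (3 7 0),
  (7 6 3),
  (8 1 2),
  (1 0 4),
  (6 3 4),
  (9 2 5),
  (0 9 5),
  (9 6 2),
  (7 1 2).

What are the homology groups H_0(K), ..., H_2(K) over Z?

We work with the vertex ordering 0 < 1 < 2 < 3 < 4 < 5 < 6 < 7 < 8 < 9. The simplices of K, each written with vertices in increasing order, are:

  0-simplices (10): [0], [1], [2], [3], [4], [5], [6], [7], [8], [9]
  1-simplices (30): (30 of them)
  2-simplices (20): (20 of them)

Hence C_0 ≅ Z^10, C_1 ≅ Z^30, C_2 ≅ Z^20.

∂_1: C_1 → C_0 sends each edge [p,q] (with p < q) to q − p. For instance
  ∂[0,5] = [5] − [0].
The resulting 10×30 matrix has rank 9, and its Smith normal form has invariant factors (1,1,1,1,1,1,1,1,1).

Boundary ∂_2: C_2 → C_1 acts by ∂[p,q,r] = [q,r] − [p,r] + [p,q]. For instance
  ∂[4,6,8] = [6,8] − [4,8] + [4,6],
  ∂[1,2,7] = [2,7] − [1,7] + [1,2].
This gives a 30×20 integer matrix of rank 20; reducing to Smith normal form yields diagonal entries (1,1,1,1,1,1,1,1,1,1,1,1,1,1,1,1,1,1,1,2).

Now H_k = ker ∂_k / im ∂_{k+1}, so:

  H_0: rank C_0 − rank ∂_1 = 10 − 9 = 1, and the invariant factors of ∂_1 are all 1, so H_0 = Z.
  H_1: rank ker ∂_1 − rank ∂_2 = (30 − 9) − 20 = 1, and ∂_2 has invariant factor 2 > 1, so H_1 = Z ⊕ Z/2Z.
  H_2: rank ker ∂_2 − rank ∂_3 = (20 − 20) − 0 = 0, and there is no ∂_3, so H_2 = 0.

As a check, the Euler characteristic is 10 − 30 + 20 = 0, which agrees with 1 − 1 + 0 = 0.

H_0 = Z,  H_1 = Z ⊕ Z/2Z,  H_2 = 0.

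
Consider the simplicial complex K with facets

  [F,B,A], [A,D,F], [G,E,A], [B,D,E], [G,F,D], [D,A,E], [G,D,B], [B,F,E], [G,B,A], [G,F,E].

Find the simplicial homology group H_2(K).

Take the total order A < B < D < E < F < G on the vertex set. Then K (dimension 2) consists of the simplices:

  0-simplices (6): A, B, D, E, F, G
  1-simplices (15): AB, AD, AE, AF, AG, BD, BE, BF, BG, DE, DF, DG, EF, EG, FG
  2-simplices (10): ABF, ABG, ADE, ADF, AEG, BDE, BDG, BEF, DFG, EFG

so the chain groups are C_0 ≅ Z^6, C_1 ≅ Z^15, C_2 ≅ Z^10.

∂_1: C_1 → C_0 maps an edge to its endpoints' difference, ∂[p,q] = q − p.
This gives a 6×15 integer matrix of rank 5; reducing to Smith normal form yields diagonal entries (1,1,1,1,1).

Boundary ∂_2: C_2 → C_1 sends each 2-simplex [p,q,r] to [q,r] − [p,r] + [p,q]. For instance
  ∂AEG = EG − AG + AE,
  ∂ADF = DF − AF + AD.
The 15×10 boundary matrix has rank 10 and Smith normal form diag(1,1,1,1,1,1,1,1,1,2).

Computing H_k = (kernel of ∂_k) / (image of ∂_{k+1}):

  H_2: rank ker ∂_2 − rank ∂_3 = (10 − 10) − 0 = 0, and there is no ∂_3, so H_2 = 0.

(K is a triangulation of the real projective plane RP^2.)

H_2 = 0.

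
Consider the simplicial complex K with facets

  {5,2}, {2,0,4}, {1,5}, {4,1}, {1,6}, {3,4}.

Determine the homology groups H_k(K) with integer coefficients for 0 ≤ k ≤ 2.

K has 7 vertices, 8 edges, 1 triangle.
rank ∂_0 = 0, rank ∂_1 = 6 ⇒ b_0 = 7 − 0 − 6 = 1; all invariant factors of ∂_1 are 1 so no torsion. So H_0 = Z.
rank ∂_1 = 6, rank ∂_2 = 1 ⇒ b_1 = 8 − 6 − 1 = 1; all invariant factors of ∂_2 are 1 so no torsion. So H_1 = Z.
rank ∂_2 = 1, rank ∂_3 = 0 ⇒ b_2 = 1 − 1 − 0 = 0. So H_2 = 0.

H_0 = Z,  H_1 = Z,  H_2 = 0.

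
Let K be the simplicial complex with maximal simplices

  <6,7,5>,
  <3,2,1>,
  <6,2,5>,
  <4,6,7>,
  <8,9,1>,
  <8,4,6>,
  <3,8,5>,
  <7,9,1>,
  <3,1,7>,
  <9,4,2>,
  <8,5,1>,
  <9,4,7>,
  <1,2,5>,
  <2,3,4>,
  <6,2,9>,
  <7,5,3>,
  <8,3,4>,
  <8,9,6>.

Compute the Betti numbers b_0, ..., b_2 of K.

b_0 = 1, b_1 = 1, b_2 = 0.

Fix the vertex order 1 < 2 < 3 < 4 < 5 < 6 < 7 < 8 < 9 and write every simplex with vertices in increasing order. Then dim K = 2 and the simplices of K are:

  0-simplices (9): [1], [2], [3], [4], [5], [6], [7], [8], [9]
  1-simplices (27): (27 of them)
  2-simplices (18): [1,2,3], [1,2,5], [1,3,7], [1,5,8], [1,7,9], [1,8,9], [2,3,4], [2,4,9], [2,5,6], [2,6,9], [3,4,8], [3,5,7], [3,5,8], [4,6,7], [4,6,8], [4,7,9], [5,6,7], [6,8,9]

giving chain groups C_0 ≅ Z^9, C_1 ≅ Z^27, C_2 ≅ Z^18.

Boundary ∂_1: C_1 → C_0 sends each edge [p,q] (with p < q) to q − p. For instance
  ∂[6,8] = [8] − [6].
As a 9×27 matrix over Z this has rank 8, with invariant factors (1,1,1,1,1,1,1,1).

Boundary ∂_2: C_2 → C_1 acts by ∂[p,q,r] = [q,r] − [p,r] + [p,q]. For instance
  ∂[1,2,5] = [2,5] − [1,5] + [1,2],
  ∂[2,6,9] = [6,9] − [2,9] + [2,6].
This gives a 27×18 integer matrix of rank 18; reducing to Smith normal form yields diagonal entries (1,1,1,1,1,1,1,1,1,1,1,1,1,1,1,1,1,2).

Reading off H_k = ker ∂_k / im ∂_{k+1}:

  H_0: rank C_0 − rank ∂_1 = 9 − 8 = 1, and the invariant factors of ∂_1 are all 1, so H_0 ≅ Z.
  H_1: rank ker ∂_1 − rank ∂_2 = (27 − 8) − 18 = 1, and ∂_2 has invariant factor 2 > 1, so H_1 ≅ Z ⊕ Z/2.
  H_2: rank ker ∂_2 − rank ∂_3 = (18 − 18) − 0 = 0, and there is no ∂_3, so H_2 ≅ 0.

Hence the Betti numbers are b_0 = 1, b_1 = 1, b_2 = 0.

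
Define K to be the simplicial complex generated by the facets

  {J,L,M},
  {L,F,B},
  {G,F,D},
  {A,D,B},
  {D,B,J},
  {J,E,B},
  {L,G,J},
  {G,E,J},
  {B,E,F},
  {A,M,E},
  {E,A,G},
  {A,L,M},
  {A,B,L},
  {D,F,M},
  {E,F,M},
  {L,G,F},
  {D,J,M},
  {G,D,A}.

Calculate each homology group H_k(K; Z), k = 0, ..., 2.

H_0 = Z,  H_1 = Z^2,  H_2 = Z.

K has 9 vertices, 27 edges, 18 triangles.
rank ∂_0 = 0, rank ∂_1 = 8 ⇒ b_0 = 9 − 0 − 8 = 1; all invariant factors of ∂_1 are 1 so no torsion. So H_0 = Z.
rank ∂_1 = 8, rank ∂_2 = 17 ⇒ b_1 = 27 − 8 − 17 = 2; all invariant factors of ∂_2 are 1 so no torsion. So H_1 = Z^2.
rank ∂_2 = 17, rank ∂_3 = 0 ⇒ b_2 = 18 − 17 − 0 = 1. So H_2 = Z.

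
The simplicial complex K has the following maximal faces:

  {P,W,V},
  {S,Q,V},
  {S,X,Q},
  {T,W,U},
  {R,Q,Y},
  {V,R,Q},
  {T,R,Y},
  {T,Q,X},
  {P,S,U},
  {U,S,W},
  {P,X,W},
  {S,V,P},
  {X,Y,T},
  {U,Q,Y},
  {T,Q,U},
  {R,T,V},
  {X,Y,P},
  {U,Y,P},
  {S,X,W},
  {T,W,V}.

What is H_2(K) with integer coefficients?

K has 10 vertices, 30 edges, 20 triangles.
rank ∂_2 = 20, rank ∂_3 = 0 ⇒ b_2 = 20 − 20 − 0 = 0. So H_2 ≅ 0.

H_2 = 0.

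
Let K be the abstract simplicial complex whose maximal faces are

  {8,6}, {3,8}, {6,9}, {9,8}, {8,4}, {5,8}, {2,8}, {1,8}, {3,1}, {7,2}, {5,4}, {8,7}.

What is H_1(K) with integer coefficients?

H_1 = Z^4.

We work with the vertex ordering 1 < 2 < 3 < 4 < 5 < 6 < 7 < 8 < 9. The simplices of K, each written with vertices in increasing order, are:

  0-simplices (9): [1], [2], [3], [4], [5], [6], [7], [8], [9]
  1-simplices (12): [1,3], [1,8], [2,7], [2,8], [3,8], [4,5], [4,8], [5,8], [6,8], [6,9], [7,8], [8,9]

Hence C_0 ≅ Z^9, C_1 ≅ Z^12.

∂_1: C_1 → C_0 maps an edge to its endpoints' difference, ∂[p,q] = q − p.
The 9×12 boundary matrix has rank 8 and Smith normal form diag(1,1,1,1,1,1,1,1).

From H_k ≅ ker(∂_k) / im(∂_{k+1}) we obtain:

  H_1: rank ker ∂_1 − rank ∂_2 = (12 − 8) − 0 = 4, and there is no ∂_2, so H_1 = Z^4.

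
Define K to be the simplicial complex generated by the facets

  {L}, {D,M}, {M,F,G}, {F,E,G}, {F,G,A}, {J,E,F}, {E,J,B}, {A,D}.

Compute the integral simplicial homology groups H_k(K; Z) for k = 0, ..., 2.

H_0 ≅ Z^2,  H_1 ≅ Z,  H_2 = 0.

K has 9 vertices, 13 edges, 5 triangles.
rank ∂_0 = 0, rank ∂_1 = 7 ⇒ b_0 = 9 − 0 − 7 = 2; all invariant factors of ∂_1 are 1 so no torsion. So H_0 = Z^2.
rank ∂_1 = 7, rank ∂_2 = 5 ⇒ b_1 = 13 − 7 − 5 = 1; all invariant factors of ∂_2 are 1 so no torsion. So H_1 = Z.
rank ∂_2 = 5, rank ∂_3 = 0 ⇒ b_2 = 5 − 5 − 0 = 0. So H_2 = 0.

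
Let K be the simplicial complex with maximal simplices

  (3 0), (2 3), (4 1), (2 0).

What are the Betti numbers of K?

K has 5 vertices, 4 edges.
rank ∂_0 = 0, rank ∂_1 = 3 ⇒ b_0 = 5 − 0 − 3 = 2; all invariant factors of ∂_1 are 1 so no torsion. So H_0 ≅ Z^2.
rank ∂_1 = 3, rank ∂_2 = 0 ⇒ b_1 = 4 − 3 − 0 = 1. So H_1 ≅ Z.

b_0 = 2, b_1 = 1.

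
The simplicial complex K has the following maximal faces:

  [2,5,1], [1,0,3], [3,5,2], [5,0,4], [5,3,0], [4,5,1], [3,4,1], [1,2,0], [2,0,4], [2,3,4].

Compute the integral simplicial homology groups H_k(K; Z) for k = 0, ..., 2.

Take the total order 0 < 1 < 2 < 3 < 4 < 5 on the vertex set. Then K (dimension 2) consists of the simplices:

  0-simplices (6): [0], [1], [2], [3], [4], [5]
  1-simplices (15): [0,1], [0,2], [0,3], [0,4], [0,5], [1,2], [1,3], [1,4], [1,5], [2,3], [2,4], [2,5], [3,4], [3,5], [4,5]
  2-simplices (10): [0,1,2], [0,1,3], [0,2,4], [0,3,5], [0,4,5], [1,2,5], [1,3,4], [1,4,5], [2,3,4], [2,3,5]

so the chain groups are C_0 ≅ Z^6, C_1 ≅ Z^15, C_2 ≅ Z^10.

Boundary ∂_1: C_1 → C_0 is given by ∂[p,q] = [q] − [p]. For instance
  ∂[0,1] = [1] − [0].
The resulting 6×15 matrix has rank 5, and its Smith normal form has invariant factors (1,1,1,1,1).

Boundary ∂_2: C_2 → C_1 acts by ∂[p,q,r] = [q,r] − [p,r] + [p,q]. For instance
  ∂[0,1,2] = [1,2] − [0,2] + [0,1],
  ∂[0,3,5] = [3,5] − [0,5] + [0,3].
This gives a 15×10 integer matrix of rank 10; reducing to Smith normal form yields diagonal entries (1,1,1,1,1,1,1,1,1,2).

From H_k ≅ ker(∂_k) / im(∂_{k+1}) we obtain:

  H_0: rank C_0 − rank ∂_1 = 6 − 5 = 1, and the invariant factors of ∂_1 are all 1, so H_0 ≅ Z.
  H_1: rank ker ∂_1 − rank ∂_2 = (15 − 5) − 10 = 0, and ∂_2 has invariant factor 2 > 1, so H_1 ≅ Z_2.
  H_2: rank ker ∂_2 − rank ∂_3 = (10 − 10) − 0 = 0, and there is no ∂_3, so H_2 ≅ 0.

H_0 ≅ Z,  H_1 ≅ Z_2,  H_2 = 0.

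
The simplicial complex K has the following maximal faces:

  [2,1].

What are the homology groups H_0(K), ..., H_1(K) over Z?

Fix the vertex order 1 < 2 and write every simplex with vertices in increasing order. Then dim K = 1 and the simplices of K are:

  0-simplices (2): [1], [2]
  1-simplices (1): [1,2]

giving chain groups C_0 ≅ Z^2, C_1 ≅ Z^1.

The boundary map ∂_1: C_1 → C_0 maps an edge to its endpoints' difference, ∂[p,q] = q − p. For instance
  ∂[1,2] = [2] − [1].
The 2×1 boundary matrix has rank 1 and Smith normal form diag(1).

Reading off H_k = ker ∂_k / im ∂_{k+1}:

  H_0: rank C_0 − rank ∂_1 = 2 − 1 = 1, and the invariant factors of ∂_1 are all 1, so H_0 = Z.
  H_1: rank ker ∂_1 − rank ∂_2 = (1 − 1) − 0 = 0, and there is no ∂_2, so H_1 = 0.

H_0 = Z,  H_1 = 0.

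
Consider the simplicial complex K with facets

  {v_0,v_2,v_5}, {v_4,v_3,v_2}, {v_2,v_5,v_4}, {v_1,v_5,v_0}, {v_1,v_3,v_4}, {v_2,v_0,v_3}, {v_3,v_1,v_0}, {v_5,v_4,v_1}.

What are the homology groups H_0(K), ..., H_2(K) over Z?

We work with the vertex ordering v_0 < v_1 < v_2 < v_3 < v_4 < v_5. The simplices of K, each written with vertices in increasing order, are:

  0-simplices (6): [v_0], [v_1], [v_2], [v_3], [v_4], [v_5]
  1-simplices (12): [v_0,v_1], [v_0,v_2], [v_0,v_3], [v_0,v_5], [v_1,v_3], [v_1,v_4], [v_1,v_5], [v_2,v_3], [v_2,v_4], [v_2,v_5], [v_3,v_4], [v_4,v_5]
  2-simplices (8): [v_0,v_1,v_3], [v_0,v_1,v_5], [v_0,v_2,v_3], [v_0,v_2,v_5], [v_1,v_3,v_4], [v_1,v_4,v_5], [v_2,v_3,v_4], [v_2,v_4,v_5]

so the chain groups are C_0 ≅ Z^6, C_1 ≅ Z^12, C_2 ≅ Z^8.

Boundary ∂_1: C_1 → C_0 maps an edge to its endpoints' difference, ∂[p,q] = q − p.
This gives a 6×12 integer matrix of rank 5; reducing to Smith normal form yields diagonal entries (1,1,1,1,1).

The boundary map ∂_2: C_2 → C_1 maps a triangle to the signed sum of its edges. For instance
  ∂[v_0,v_2,v_5] = [v_2,v_5] − [v_0,v_5] + [v_0,v_2],
  ∂[v_0,v_2,v_3] = [v_2,v_3] − [v_0,v_3] + [v_0,v_2].
The 12×8 boundary matrix has rank 7 and Smith normal form diag(1,1,1,1,1,1,1).

Now H_k = ker ∂_k / im ∂_{k+1}, so:

  H_0: rank C_0 − rank ∂_1 = 6 − 5 = 1, and the invariant factors of ∂_1 are all 1, so H_0 = Z.
  H_1: rank ker ∂_1 − rank ∂_2 = (12 − 5) − 7 = 0, and the invariant factors of ∂_2 are all 1, so H_1 = 0.
  H_2: rank ker ∂_2 − rank ∂_3 = (8 − 7) − 0 = 1, and there is no ∂_3, so H_2 = Z.

H_0 ≅ Z,  H_1 = 0,  H_2 ≅ Z.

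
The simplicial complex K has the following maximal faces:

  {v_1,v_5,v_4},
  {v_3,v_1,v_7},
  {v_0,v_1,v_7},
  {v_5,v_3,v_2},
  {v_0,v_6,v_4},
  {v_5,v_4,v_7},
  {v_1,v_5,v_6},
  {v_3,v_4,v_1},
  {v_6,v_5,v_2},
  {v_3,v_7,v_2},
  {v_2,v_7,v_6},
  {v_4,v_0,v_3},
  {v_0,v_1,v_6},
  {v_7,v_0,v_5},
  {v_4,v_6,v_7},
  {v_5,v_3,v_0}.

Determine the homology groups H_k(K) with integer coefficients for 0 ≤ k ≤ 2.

K has 8 vertices, 24 edges, 16 triangles.
rank ∂_0 = 0, rank ∂_1 = 7 ⇒ b_0 = 8 − 0 − 7 = 1; all invariant factors of ∂_1 are 1 so no torsion. So H_0 = Z.
rank ∂_1 = 7, rank ∂_2 = 15 ⇒ b_1 = 24 − 7 − 15 = 2; all invariant factors of ∂_2 are 1 so no torsion. So H_1 = Z^2.
rank ∂_2 = 15, rank ∂_3 = 0 ⇒ b_2 = 16 − 15 − 0 = 1. So H_2 = Z.

H_0 = Z,  H_1 = Z^2,  H_2 = Z.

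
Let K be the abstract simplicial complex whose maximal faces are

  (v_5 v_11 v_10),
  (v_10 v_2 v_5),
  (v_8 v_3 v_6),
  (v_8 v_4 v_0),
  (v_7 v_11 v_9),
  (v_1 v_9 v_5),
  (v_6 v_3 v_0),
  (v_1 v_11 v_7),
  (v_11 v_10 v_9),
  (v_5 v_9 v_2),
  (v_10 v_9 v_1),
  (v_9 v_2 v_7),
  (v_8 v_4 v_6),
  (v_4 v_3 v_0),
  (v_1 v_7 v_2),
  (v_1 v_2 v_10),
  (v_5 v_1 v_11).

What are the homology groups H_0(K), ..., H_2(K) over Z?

H_0 = Z^2,  H_1 = Z ⊕ Z_2,  H_2 = 0.

Fix the vertex order v_0 < v_1 < v_2 < v_3 < v_4 < v_5 < v_6 < v_7 < v_8 < v_9 < v_10 < v_11 and write every simplex with vertices in increasing order. Then dim K = 2 and the simplices of K are:

  0-simplices (12): [v_0], [v_1], [v_2], [v_3], [v_4], [v_5], [v_6], [v_7], [v_8], [v_9], [v_10], [v_11]
  1-simplices (28): (28 of them)
  2-simplices (17): (17 of them)

giving chain groups C_0 ≅ Z^12, C_1 ≅ Z^28, C_2 ≅ Z^17.

The boundary map ∂_1: C_1 → C_0 is given by ∂[p,q] = [q] − [p]. For instance
  ∂[v_3,v_6] = [v_6] − [v_3].
This gives a 12×28 integer matrix of rank 10; reducing to Smith normal form yields diagonal entries (1,1,1,1,1,1,1,1,1,1).

∂_2: C_2 → C_1 sends each 2-simplex [p,q,r] to [q,r] − [p,r] + [p,q]. For instance
  ∂[v_4,v_6,v_8] = [v_6,v_8] − [v_4,v_8] + [v_4,v_6],
  ∂[v_1,v_5,v_9] = [v_5,v_9] − [v_1,v_9] + [v_1,v_5].
As a 28×17 matrix over Z this has rank 17, with invariant factors (1,1,1,1,1,1,1,1,1,1,1,1,1,1,1,1,2).

Now H_k = ker ∂_k / im ∂_{k+1}, so:

  H_0: rank C_0 − rank ∂_1 = 12 − 10 = 2, and the invariant factors of ∂_1 are all 1, so H_0 ≅ Z^2.
  H_1: rank ker ∂_1 − rank ∂_2 = (28 − 10) − 17 = 1, and ∂_2 has invariant factor 2 > 1, so H_1 ≅ Z ⊕ Z_2.
  H_2: rank ker ∂_2 − rank ∂_3 = (17 − 17) − 0 = 0, and there is no ∂_3, so H_2 ≅ 0.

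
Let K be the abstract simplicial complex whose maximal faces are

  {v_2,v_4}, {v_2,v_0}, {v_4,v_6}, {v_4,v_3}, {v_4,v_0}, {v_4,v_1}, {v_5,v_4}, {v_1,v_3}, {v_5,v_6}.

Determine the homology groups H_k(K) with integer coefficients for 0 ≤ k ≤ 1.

Fix the vertex order v_0 < v_1 < v_2 < v_3 < v_4 < v_5 < v_6 and write every simplex with vertices in increasing order. Then dim K = 1 and the simplices of K are:

  0-simplices (7): [v_0], [v_1], [v_2], [v_3], [v_4], [v_5], [v_6]
  1-simplices (9): [v_0,v_2], [v_0,v_4], [v_1,v_3], [v_1,v_4], [v_2,v_4], [v_3,v_4], [v_4,v_5], [v_4,v_6], [v_5,v_6]

Hence C_0 ≅ Z^7, C_1 ≅ Z^9.

The boundary map ∂_1: C_1 → C_0 maps an edge to its endpoints' difference, ∂[p,q] = q − p.
The 7×9 boundary matrix has rank 6 and Smith normal form diag(1,1,1,1,1,1).

Now H_k = ker ∂_k / im ∂_{k+1}, so:

  H_0: rank C_0 − rank ∂_1 = 7 − 6 = 1, and the invariant factors of ∂_1 are all 1, so H_0 = Z.
  H_1: rank ker ∂_1 − rank ∂_2 = (9 − 6) − 0 = 3, and there is no ∂_2, so H_1 = Z^3.

H_0 = Z,  H_1 = Z^3.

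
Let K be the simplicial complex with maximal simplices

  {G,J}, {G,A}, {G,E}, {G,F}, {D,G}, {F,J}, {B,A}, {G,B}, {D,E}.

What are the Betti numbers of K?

Fix the vertex order A < B < D < E < F < G < J and write every simplex with vertices in increasing order. Then dim K = 1 and the simplices of K are:

  0-simplices (7): A, B, D, E, F, G, J
  1-simplices (9): AB, AG, BG, DE, DG, EG, FG, FJ, GJ

giving chain groups C_0 ≅ Z^7, C_1 ≅ Z^9.

The boundary map ∂_1: C_1 → C_0 is given by ∂[p,q] = [q] − [p]. For instance
  ∂BG = G − B.
This gives a 7×9 integer matrix of rank 6; reducing to Smith normal form yields diagonal entries (1,1,1,1,1,1).

From H_k ≅ ker(∂_k) / im(∂_{k+1}) we obtain:

  H_0: rank C_0 − rank ∂_1 = 7 − 6 = 1, and the invariant factors of ∂_1 are all 1, so H_0 ≅ Z.
  H_1: rank ker ∂_1 − rank ∂_2 = (9 − 6) − 0 = 3, and there is no ∂_2, so H_1 ≅ Z^3.

Hence the Betti numbers are b_0 = 1, b_1 = 3.

b_0 = 1, b_1 = 3.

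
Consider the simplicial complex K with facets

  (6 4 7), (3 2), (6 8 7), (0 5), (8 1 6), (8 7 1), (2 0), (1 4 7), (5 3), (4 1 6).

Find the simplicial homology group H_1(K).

H_1 = Z.

Fix the vertex order 0 < 1 < 2 < 3 < 4 < 5 < 6 < 7 < 8 and write every simplex with vertices in increasing order. Then dim K = 2 and the simplices of K are:

  0-simplices (9): [0], [1], [2], [3], [4], [5], [6], [7], [8]
  1-simplices (13): [0,2], [0,5], [1,4], [1,6], [1,7], [1,8], [2,3], [3,5], [4,6], [4,7], [6,7], [6,8], [7,8]
  2-simplices (6): [1,4,6], [1,4,7], [1,6,8], [1,7,8], [4,6,7], [6,7,8]

giving chain groups C_0 ≅ Z^9, C_1 ≅ Z^13, C_2 ≅ Z^6.

∂_1: C_1 → C_0 is given by ∂[p,q] = [q] − [p]. For instance
  ∂[0,2] = [2] − [0].
The 9×13 boundary matrix has rank 7 and Smith normal form diag(1,1,1,1,1,1,1).

∂_2: C_2 → C_1 sends each 2-simplex [p,q,r] to [q,r] − [p,r] + [p,q]. For instance
  ∂[4,6,7] = [6,7] − [4,7] + [4,6],
  ∂[1,4,6] = [4,6] − [1,6] + [1,4].
The 13×6 boundary matrix has rank 5 and Smith normal form diag(1,1,1,1,1).

Now H_k = ker ∂_k / im ∂_{k+1}, so:

  H_1: rank ker ∂_1 − rank ∂_2 = (13 − 7) − 5 = 1, and the invariant factors of ∂_2 are all 1, so H_1 = Z.

(K is a triangulation of the disjoint union of the 2-sphere S^2 and the circle S^1.)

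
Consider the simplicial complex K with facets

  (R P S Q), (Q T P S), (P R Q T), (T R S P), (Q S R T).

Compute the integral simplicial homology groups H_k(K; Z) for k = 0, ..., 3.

We work with the vertex ordering P < Q < R < S < T. The simplices of K, each written with vertices in increasing order, are:

  0-simplices (5): P, Q, R, S, T
  1-simplices (10): PQ, PR, PS, PT, QR, QS, QT, RS, RT, ST
  2-simplices (10): PQR, PQS, PQT, PRS, PRT, PST, QRS, QRT, QST, RST
  3-simplices (5): PQRS, PQRT, PQST, PRST, QRST

giving chain groups C_0 ≅ Z^5, C_1 ≅ Z^10, C_2 ≅ Z^10, C_3 ≅ Z^5.

The boundary map ∂_1: C_1 → C_0 is given by ∂[p,q] = [q] − [p]. For instance
  ∂PS = S − P.
This gives a 5×10 integer matrix of rank 4; reducing to Smith normal form yields diagonal entries (1,1,1,1).

Boundary ∂_2: C_2 → C_1 sends each 2-simplex [p,q,r] to [q,r] − [p,r] + [p,q]. For instance
  ∂PST = ST − PT + PS,
  ∂QST = ST − QT + QS.
As a 10×10 matrix over Z this has rank 6, with invariant factors (1,1,1,1,1,1).

The boundary map ∂_3: C_3 → C_2 sends each 3-simplex σ to the alternating sum Σ_i (−1)^i (σ with its i-th vertex removed). For instance
  ∂PQRS = QRS − PRS + PQS − PQR,
  ∂PRST = RST − PST + PRT − PRS.
The 10×5 boundary matrix has rank 4 and Smith normal form diag(1,1,1,1).

Reading off H_k = ker ∂_k / im ∂_{k+1}:

  H_0: rank C_0 − rank ∂_1 = 5 − 4 = 1, and the invariant factors of ∂_1 are all 1, so H_0 ≅ Z.
  H_1: rank ker ∂_1 − rank ∂_2 = (10 − 4) − 6 = 0, and the invariant factors of ∂_2 are all 1, so H_1 ≅ 0.
  H_2: rank ker ∂_2 − rank ∂_3 = (10 − 6) − 4 = 0, and the invariant factors of ∂_3 are all 1, so H_2 ≅ 0.
  H_3: rank ker ∂_3 − rank ∂_4 = (5 − 4) − 0 = 1, and there is no ∂_4, so H_3 ≅ Z.

As a check, the Euler characteristic is 5 − 10 + 10 − 5 = 0, which agrees with 1 − 0 + 0 − 1 = 0.

H_0 ≅ Z,  H_1 = 0,  H_2 = 0,  H_3 ≅ Z.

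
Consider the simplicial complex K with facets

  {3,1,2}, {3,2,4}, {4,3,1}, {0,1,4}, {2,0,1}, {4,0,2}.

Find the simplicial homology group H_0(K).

Order the vertices as 0 < 1 < 2 < 3 < 4. Listing each simplex with vertices in this order, K has dimension 2 with simplices:

  0-simplices (5): [0], [1], [2], [3], [4]
  1-simplices (9): [0,1], [0,2], [0,4], [1,2], [1,3], [1,4], [2,3], [2,4], [3,4]
  2-simplices (6): [0,1,2], [0,1,4], [0,2,4], [1,2,3], [1,3,4], [2,3,4]

Hence C_0 ≅ Z^5, C_1 ≅ Z^9, C_2 ≅ Z^6.

Boundary ∂_1: C_1 → C_0 is given by ∂[p,q] = [q] − [p]. For instance
  ∂[1,2] = [2] − [1].
The resulting 5×9 matrix has rank 4, and its Smith normal form has invariant factors (1,1,1,1).

∂_2: C_2 → C_1 sends each 2-simplex [p,q,r] to [q,r] − [p,r] + [p,q]. For instance
  ∂[0,2,4] = [2,4] − [0,4] + [0,2],
  ∂[0,1,2] = [1,2] − [0,2] + [0,1].
As a 9×6 matrix over Z this has rank 5, with invariant factors (1,1,1,1,1).

Reading off H_k = ker ∂_k / im ∂_{k+1}:

  H_0: rank C_0 − rank ∂_1 = 5 − 4 = 1, and the invariant factors of ∂_1 are all 1, so H_0 = Z.

H_0 ≅ Z.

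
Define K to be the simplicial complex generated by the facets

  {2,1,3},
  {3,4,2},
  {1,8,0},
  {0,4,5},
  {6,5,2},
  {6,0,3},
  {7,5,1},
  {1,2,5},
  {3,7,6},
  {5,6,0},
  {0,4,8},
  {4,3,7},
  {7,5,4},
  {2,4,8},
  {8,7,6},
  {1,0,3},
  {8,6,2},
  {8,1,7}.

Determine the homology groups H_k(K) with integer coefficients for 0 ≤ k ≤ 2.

H_0 ≅ Z,  H_1 ≅ Z^2,  H_2 ≅ Z.

Take the total order 0 < 1 < 2 < 3 < 4 < 5 < 6 < 7 < 8 on the vertex set. Then K (dimension 2) consists of the simplices:

  0-simplices (9): [0], [1], [2], [3], [4], [5], [6], [7], [8]
  1-simplices (27): (27 of them)
  2-simplices (18): [0,1,3], [0,1,8], [0,3,6], [0,4,5], [0,4,8], [0,5,6], [1,2,3], [1,2,5], [1,5,7], [1,7,8], [2,3,4], [2,4,8], [2,5,6], [2,6,8], [3,4,7], [3,6,7], [4,5,7], [6,7,8]

giving chain groups C_0 ≅ Z^9, C_1 ≅ Z^27, C_2 ≅ Z^18.

Boundary ∂_1: C_1 → C_0 sends each edge [p,q] (with p < q) to q − p. For instance
  ∂[2,3] = [3] − [2].
This gives a 9×27 integer matrix of rank 8; reducing to Smith normal form yields diagonal entries (1,1,1,1,1,1,1,1).

The boundary map ∂_2: C_2 → C_1 sends each 2-simplex [p,q,r] to [q,r] − [p,r] + [p,q]. For instance
  ∂[0,3,6] = [3,6] − [0,6] + [0,3],
  ∂[0,4,8] = [4,8] − [0,8] + [0,4].
This gives a 27×18 integer matrix of rank 17; reducing to Smith normal form yields diagonal entries (1,1,1,1,1,1,1,1,1,1,1,1,1,1,1,1,1).

Now H_k = ker ∂_k / im ∂_{k+1}, so:

  H_0: rank C_0 − rank ∂_1 = 9 − 8 = 1, and the invariant factors of ∂_1 are all 1, so H_0 ≅ Z.
  H_1: rank ker ∂_1 − rank ∂_2 = (27 − 8) − 17 = 2, and the invariant factors of ∂_2 are all 1, so H_1 ≅ Z^2.
  H_2: rank ker ∂_2 − rank ∂_3 = (18 − 17) − 0 = 1, and there is no ∂_3, so H_2 ≅ Z.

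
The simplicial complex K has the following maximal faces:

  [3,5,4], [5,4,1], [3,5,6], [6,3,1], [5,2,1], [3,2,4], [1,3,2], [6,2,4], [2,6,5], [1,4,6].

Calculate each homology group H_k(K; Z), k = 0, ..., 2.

Fix the vertex order 1 < 2 < 3 < 4 < 5 < 6 and write every simplex with vertices in increasing order. Then dim K = 2 and the simplices of K are:

  0-simplices (6): [1], [2], [3], [4], [5], [6]
  1-simplices (15): [1,2], [1,3], [1,4], [1,5], [1,6], [2,3], [2,4], [2,5], [2,6], [3,4], [3,5], [3,6], [4,5], [4,6], [5,6]
  2-simplices (10): [1,2,3], [1,2,5], [1,3,6], [1,4,5], [1,4,6], [2,3,4], [2,4,6], [2,5,6], [3,4,5], [3,5,6]

Hence C_0 ≅ Z^6, C_1 ≅ Z^15, C_2 ≅ Z^10.

The boundary map ∂_1: C_1 → C_0 is given by ∂[p,q] = [q] − [p]. For instance
  ∂[3,4] = [4] − [3].
This gives a 6×15 integer matrix of rank 5; reducing to Smith normal form yields diagonal entries (1,1,1,1,1).

∂_2: C_2 → C_1 maps a triangle to the signed sum of its edges. For instance
  ∂[3,4,5] = [4,5] − [3,5] + [3,4],
  ∂[1,2,5] = [2,5] − [1,5] + [1,2].
The resulting 15×10 matrix has rank 10, and its Smith normal form has invariant factors (1,1,1,1,1,1,1,1,1,2).

From H_k ≅ ker(∂_k) / im(∂_{k+1}) we obtain:

  H_0: rank C_0 − rank ∂_1 = 6 − 5 = 1, and the invariant factors of ∂_1 are all 1, so H_0 = Z.
  H_1: rank ker ∂_1 − rank ∂_2 = (15 − 5) − 10 = 0, and ∂_2 has invariant factor 2 > 1, so H_1 = Z_2.
  H_2: rank ker ∂_2 − rank ∂_3 = (10 − 10) − 0 = 0, and there is no ∂_3, so H_2 = 0.

As a check, the Euler characteristic is 6 − 15 + 10 = 1, which agrees with 1 − 0 + 0 = 1.

H_0 ≅ Z,  H_1 ≅ Z_2,  H_2 = 0.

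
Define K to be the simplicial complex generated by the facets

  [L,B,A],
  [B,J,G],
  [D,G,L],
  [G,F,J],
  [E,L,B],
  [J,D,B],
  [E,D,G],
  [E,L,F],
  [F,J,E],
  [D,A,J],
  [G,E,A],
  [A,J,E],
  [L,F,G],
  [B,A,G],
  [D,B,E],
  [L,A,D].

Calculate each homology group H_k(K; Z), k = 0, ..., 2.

H_0 = Z,  H_1 = Z^2,  H_2 = Z.

Order the vertices as A < B < D < E < F < G < J < L. Listing each simplex with vertices in this order, K has dimension 2 with simplices:

  0-simplices (8): A, B, D, E, F, G, J, L
  1-simplices (24): AB, AD, AE, AG, AJ, AL, BD, BE, BG, BJ, BL, DE, DG, DJ, DL, EF, EG, EJ, EL, FG, FJ, FL, GJ, GL
  2-simplices (16): ABG, ABL, ADJ, ADL, AEG, AEJ, BDE, BDJ, BEL, BGJ, DEG, DGL, EFJ, EFL, FGJ, FGL

Hence C_0 ≅ Z^8, C_1 ≅ Z^24, C_2 ≅ Z^16.

Boundary ∂_1: C_1 → C_0 sends each edge [p,q] (with p < q) to q − p. For instance
  ∂BG = G − B.
The 8×24 boundary matrix has rank 7 and Smith normal form diag(1,1,1,1,1,1,1).

Boundary ∂_2: C_2 → C_1 sends each 2-simplex [p,q,r] to [q,r] − [p,r] + [p,q]. For instance
  ∂AEG = EG − AG + AE,
  ∂FGJ = GJ − FJ + FG.
This gives a 24×16 integer matrix of rank 15; reducing to Smith normal form yields diagonal entries (1,1,1,1,1,1,1,1,1,1,1,1,1,1,1).

Reading off H_k = ker ∂_k / im ∂_{k+1}:

  H_0: rank C_0 − rank ∂_1 = 8 − 7 = 1, and the invariant factors of ∂_1 are all 1, so H_0 = Z.
  H_1: rank ker ∂_1 − rank ∂_2 = (24 − 7) − 15 = 2, and the invariant factors of ∂_2 are all 1, so H_1 = Z^2.
  H_2: rank ker ∂_2 − rank ∂_3 = (16 − 15) − 0 = 1, and there is no ∂_3, so H_2 = Z.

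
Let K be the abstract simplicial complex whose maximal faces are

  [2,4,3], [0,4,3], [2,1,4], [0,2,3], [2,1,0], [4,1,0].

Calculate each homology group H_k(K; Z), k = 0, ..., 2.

H_0 ≅ Z,  H_1 = 0,  H_2 ≅ Z.

Fix the vertex order 0 < 1 < 2 < 3 < 4 and write every simplex with vertices in increasing order. Then dim K = 2 and the simplices of K are:

  0-simplices (5): [0], [1], [2], [3], [4]
  1-simplices (9): [0,1], [0,2], [0,3], [0,4], [1,2], [1,4], [2,3], [2,4], [3,4]
  2-simplices (6): [0,1,2], [0,1,4], [0,2,3], [0,3,4], [1,2,4], [2,3,4]

so the chain groups are C_0 ≅ Z^5, C_1 ≅ Z^9, C_2 ≅ Z^6.

∂_1: C_1 → C_0 maps an edge to its endpoints' difference, ∂[p,q] = q − p. For instance
  ∂[1,4] = [4] − [1].
This gives a 5×9 integer matrix of rank 4; reducing to Smith normal form yields diagonal entries (1,1,1,1).

∂_2: C_2 → C_1 maps a triangle to the signed sum of its edges. For instance
  ∂[0,1,2] = [1,2] − [0,2] + [0,1],
  ∂[0,1,4] = [1,4] − [0,4] + [0,1].
This gives a 9×6 integer matrix of rank 5; reducing to Smith normal form yields diagonal entries (1,1,1,1,1).

Now H_k = ker ∂_k / im ∂_{k+1}, so:

  H_0: rank C_0 − rank ∂_1 = 5 − 4 = 1, and the invariant factors of ∂_1 are all 1, so H_0 = Z.
  H_1: rank ker ∂_1 − rank ∂_2 = (9 − 4) − 5 = 0, and the invariant factors of ∂_2 are all 1, so H_1 = 0.
  H_2: rank ker ∂_2 − rank ∂_3 = (6 − 5) − 0 = 1, and there is no ∂_3, so H_2 = Z.

As a check, the Euler characteristic is 5 − 9 + 6 = 2, which agrees with 1 − 0 + 1 = 2.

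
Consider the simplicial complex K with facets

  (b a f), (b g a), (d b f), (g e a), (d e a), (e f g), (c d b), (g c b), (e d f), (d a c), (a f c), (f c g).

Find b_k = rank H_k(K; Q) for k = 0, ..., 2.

b_0 = 1, b_1 = 0, b_2 = 0.

Take the total order a < b < c < d < e < f < g on the vertex set. Then K (dimension 2) consists of the simplices:

  0-simplices (7): a, b, c, d, e, f, g
  1-simplices (18): ab, ac, ad, ae, af, ag, bc, bd, bf, bg, cd, cf, cg, de, df, ef, eg, fg
  2-simplices (12): abf, abg, acd, acf, ade, aeg, bcd, bcg, bdf, cfg, def, efg

so the chain groups are C_0 ≅ Z^7, C_1 ≅ Z^18, C_2 ≅ Z^12.

∂_1: C_1 → C_0 is given by ∂[p,q] = [q] − [p].
As a 7×18 matrix over Z this has rank 6, with invariant factors (1,1,1,1,1,1).

∂_2: C_2 → C_1 sends each 2-simplex [p,q,r] to [q,r] − [p,r] + [p,q]. For instance
  ∂bdf = df − bf + bd,
  ∂abf = bf − af + ab.
The 18×12 boundary matrix has rank 12 and Smith normal form diag(1,1,1,1,1,1,1,1,1,1,1,2).

From H_k ≅ ker(∂_k) / im(∂_{k+1}) we obtain:

  H_0: rank C_0 − rank ∂_1 = 7 − 6 = 1, and the invariant factors of ∂_1 are all 1, so H_0 = Z.
  H_1: rank ker ∂_1 − rank ∂_2 = (18 − 6) − 12 = 0, and ∂_2 has invariant factor 2 > 1, so H_1 = Z_2.
  H_2: rank ker ∂_2 − rank ∂_3 = (12 − 12) − 0 = 0, and there is no ∂_3, so H_2 = 0.

As a check, the Euler characteristic is 7 − 18 + 12 = 1, which agrees with 1 − 0 + 0 = 1.

Hence the Betti numbers are b_0 = 1, b_1 = 0, b_2 = 0.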